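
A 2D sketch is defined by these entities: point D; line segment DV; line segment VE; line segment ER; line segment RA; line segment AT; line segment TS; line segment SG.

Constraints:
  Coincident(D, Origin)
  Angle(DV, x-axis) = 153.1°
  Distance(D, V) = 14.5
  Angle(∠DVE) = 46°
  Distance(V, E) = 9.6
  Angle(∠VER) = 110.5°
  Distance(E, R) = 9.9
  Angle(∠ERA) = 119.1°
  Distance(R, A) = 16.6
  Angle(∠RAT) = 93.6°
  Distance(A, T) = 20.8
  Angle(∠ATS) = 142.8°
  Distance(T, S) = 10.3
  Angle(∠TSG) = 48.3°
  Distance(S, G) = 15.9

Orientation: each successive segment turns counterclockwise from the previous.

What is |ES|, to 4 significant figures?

26.79

D is at the origin; DV runs at 153.1° with length 14.5, so V = (-12.93, 6.560). ∠DVE = 46.0° gives VE at -72.90° from the x-axis; with |VE| = 9.6, E = (-10.11, -2.615). ∠VER = 110.5° gives ER at -3.400° from the x-axis; with |ER| = 9.9, R = (-0.2257, -3.202). ∠ERA = 119.1° gives RA at 57.50° from the x-axis; with |RA| = 16.6, A = (8.693, 10.80). ∠RAT = 93.6° gives AT at 143.9° from the x-axis; with |AT| = 20.8, T = (-8.113, 23.05). ∠ATS = 142.8° gives TS at -178.9° from the x-axis; with |TS| = 10.3, S = (-18.41, 22.86). Then |ES| = |S − E| = 26.79.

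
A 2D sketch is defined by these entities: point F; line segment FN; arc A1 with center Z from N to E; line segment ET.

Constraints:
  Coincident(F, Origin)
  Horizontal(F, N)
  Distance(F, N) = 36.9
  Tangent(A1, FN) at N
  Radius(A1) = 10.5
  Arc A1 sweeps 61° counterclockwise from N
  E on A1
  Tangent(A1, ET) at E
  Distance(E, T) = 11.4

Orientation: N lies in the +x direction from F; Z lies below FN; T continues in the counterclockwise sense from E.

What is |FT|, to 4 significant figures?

27.00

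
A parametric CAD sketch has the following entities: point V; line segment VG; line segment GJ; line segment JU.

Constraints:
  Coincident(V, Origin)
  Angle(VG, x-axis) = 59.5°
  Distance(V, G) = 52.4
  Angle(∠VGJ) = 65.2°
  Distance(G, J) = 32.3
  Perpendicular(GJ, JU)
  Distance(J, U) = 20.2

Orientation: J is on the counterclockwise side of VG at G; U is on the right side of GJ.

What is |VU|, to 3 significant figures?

68.5

V is at the origin; VG runs at 59.5° with length 52.4, so G = 52.4·(cos 59.5°, sin 59.5°) = (26.6, 45.1). ∠VGJ = 65.2°, so GJ runs at 59.5° + (180° − 65.2°) = 174° from the x-axis; with |GJ| = 32.3, J = G + 32.3·(cos 174°, sin 174°) = (-5.55, 48.4). The perpendicularity gives JU at right angles to GJ; with |JU| = 20.2 on the right of GJ, U = J + 20.2·(0.0993, 0.995) = (-3.54, 68.5). Then |VU| = |U − V| = 68.5.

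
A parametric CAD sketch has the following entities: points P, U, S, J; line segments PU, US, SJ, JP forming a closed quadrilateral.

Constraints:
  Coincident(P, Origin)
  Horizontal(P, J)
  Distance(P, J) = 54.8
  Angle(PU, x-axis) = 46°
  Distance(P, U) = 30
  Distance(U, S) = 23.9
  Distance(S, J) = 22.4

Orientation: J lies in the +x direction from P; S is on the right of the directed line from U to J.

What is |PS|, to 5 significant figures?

32.417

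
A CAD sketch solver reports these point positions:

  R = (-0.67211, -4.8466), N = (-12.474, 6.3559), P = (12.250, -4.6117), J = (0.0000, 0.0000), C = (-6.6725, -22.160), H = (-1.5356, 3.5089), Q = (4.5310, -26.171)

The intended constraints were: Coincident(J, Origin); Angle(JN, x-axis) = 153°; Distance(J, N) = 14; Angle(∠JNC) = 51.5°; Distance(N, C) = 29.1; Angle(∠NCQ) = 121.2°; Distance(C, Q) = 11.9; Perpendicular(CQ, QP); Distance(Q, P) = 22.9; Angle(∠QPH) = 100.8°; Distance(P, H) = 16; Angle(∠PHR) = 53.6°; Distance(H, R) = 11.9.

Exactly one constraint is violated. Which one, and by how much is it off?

Distance(H, R) = 11.9 — off by 3.50.

J = (0.00, 0.00) ✓; JN at 153.0° ✓; |JN| = 14.00 ✓; ∠JNC = 51.50° ✓; |NC| = 29.10 ✓; ∠NCQ = 121.2° ✓; |CQ| = 11.90 ✓; ∠(CQ, QP) = 90.00° ✓; |QP| = 22.90 ✓; ∠QPH = 100.8° ✓; |PH| = 16.00 ✓; ∠PHR = 53.60° ✓; |HR| = 8.400 ✗.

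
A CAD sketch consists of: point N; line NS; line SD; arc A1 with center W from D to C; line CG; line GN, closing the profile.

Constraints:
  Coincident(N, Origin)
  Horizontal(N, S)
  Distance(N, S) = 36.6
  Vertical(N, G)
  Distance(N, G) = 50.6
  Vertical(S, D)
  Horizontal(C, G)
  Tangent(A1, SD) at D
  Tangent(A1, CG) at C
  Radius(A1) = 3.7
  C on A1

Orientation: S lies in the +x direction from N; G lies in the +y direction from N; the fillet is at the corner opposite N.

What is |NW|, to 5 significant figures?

57.289

N is at the origin; NS is horizontal with |NS| = 36.6 and S on the +x side, so S = (36.600, 0.0000). NG is vertical with |NG| = 50.6 and G on the +y side, so G = (0.0000, 50.600). The virtual corner opposite N is at (36.600, 50.600). A1 meets SD tangentially, so WD is at right angles to SD and since A1 is tangent to CG there, WC ⟂ CG, with radius 3.7, so the center W sits 3.7 in from both sides at W = (32.900, 46.900). Then |NW| = |W − N| = 57.289.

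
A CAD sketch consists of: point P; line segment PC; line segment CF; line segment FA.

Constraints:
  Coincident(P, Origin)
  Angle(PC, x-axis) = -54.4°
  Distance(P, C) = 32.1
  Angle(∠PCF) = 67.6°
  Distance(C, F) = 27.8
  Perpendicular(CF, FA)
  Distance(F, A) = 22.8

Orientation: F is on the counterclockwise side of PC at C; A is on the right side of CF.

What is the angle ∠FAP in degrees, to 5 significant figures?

16.523°

P is at the origin; PC runs at -54.4° with length 32.1, so C = 32.1·(cos -54.4°, sin -54.4°) = (18.686, -26.101). ∠PCF = 67.6°, so CF runs at -54.4° + (180° − 67.6°) = 58.000° from the x-axis; with |CF| = 27.8, F = C + 27.8·(cos 58.000°, sin 58.000°) = (33.418, -2.5248). CF is perpendicular to FA; with |FA| = 22.8 on the right of CF, A = F + 22.8·(0.84805, -0.52992) = (52.753, -14.607). Then cos ∠FAP = AF·AP / (|AF||AP|), giving 16.523°.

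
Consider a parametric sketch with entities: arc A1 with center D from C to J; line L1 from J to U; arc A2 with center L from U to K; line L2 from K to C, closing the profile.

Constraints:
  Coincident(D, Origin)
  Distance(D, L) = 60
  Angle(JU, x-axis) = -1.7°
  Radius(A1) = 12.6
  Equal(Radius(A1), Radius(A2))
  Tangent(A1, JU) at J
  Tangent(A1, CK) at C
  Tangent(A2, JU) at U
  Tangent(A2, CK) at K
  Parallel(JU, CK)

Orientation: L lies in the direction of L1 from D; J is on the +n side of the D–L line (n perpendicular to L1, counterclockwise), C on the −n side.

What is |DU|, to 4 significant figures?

61.31

The slot axis is L1's direction at -1.7°, so u = (cos -1.7°, sin -1.7°) = (0.9996, -0.02967) and n = (−sin -1.7°, cos -1.7°) = (0.02967, 0.9996). D is at the origin and L lies 60.0 along u from D, so L = 60.0·u = (59.97, -1.780). Tangency of A1 to both parallel lines with radius 12.6 puts J and C at D ± 12.6·n: J = (0.3738, 12.59), C = (-0.3738, -12.59). Equal radii place U and K the same way about L: U = L + 12.6·n = (60.35, 10.81), K = L − 12.6·n = (59.60, -14.37). Then |DU| = |U − D| = 61.31.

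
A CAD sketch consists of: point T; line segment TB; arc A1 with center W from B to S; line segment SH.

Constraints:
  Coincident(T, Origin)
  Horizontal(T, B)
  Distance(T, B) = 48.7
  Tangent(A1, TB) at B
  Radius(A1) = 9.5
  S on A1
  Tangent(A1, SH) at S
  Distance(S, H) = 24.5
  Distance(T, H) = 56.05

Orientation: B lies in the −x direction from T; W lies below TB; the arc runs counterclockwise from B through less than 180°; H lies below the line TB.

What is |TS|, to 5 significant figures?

58.564

T is at the origin; T and B share the same y with |TB| = 48.7 and B on the −x side, so B = (-48.700, 0.0000). Tangency of A1 to TB means the radius WB is perpendicular to TB, so W = B + (0, -9.5) = (-48.700, -9.5000). Since WS ⟂ SH (tangency), |WH| = √(9.5² + 24.5²) = 26.277 regardless of where S sits on A1. So H lies on both circle(T, 56.05) and circle(W, 26.277); the below-TB intersection is H = (-43.562, -35.270). S is the foot of the tangent from H: S = (-56.715, -14.600).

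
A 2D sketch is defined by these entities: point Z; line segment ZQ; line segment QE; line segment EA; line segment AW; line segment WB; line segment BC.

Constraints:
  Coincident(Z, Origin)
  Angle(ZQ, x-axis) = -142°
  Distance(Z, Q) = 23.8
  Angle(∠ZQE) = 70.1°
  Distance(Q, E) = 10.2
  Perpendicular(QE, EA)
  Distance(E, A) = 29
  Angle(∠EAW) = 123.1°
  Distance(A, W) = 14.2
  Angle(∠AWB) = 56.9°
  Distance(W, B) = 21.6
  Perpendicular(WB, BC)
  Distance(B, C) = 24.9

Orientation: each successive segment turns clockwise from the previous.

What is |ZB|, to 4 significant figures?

12.17

Z is at the origin; ZQ runs at -142.0° with length 23.8, so Q = (-18.75, -14.65). ∠ZQE = 70.1° gives QE at 108.1° from the x-axis; with |QE| = 10.2, E = (-21.92, -4.957). The perpendicularity gives EA at right angles to QE, so EA runs at 18.10°; with |EA| = 29.0, A = (5.641, 4.052). ∠EAW = 123.1° gives AW at -38.80° from the x-axis; with |AW| = 14.2, W = (16.71, -4.846). ∠AWB = 56.9° gives WB at -161.9° from the x-axis; with |WB| = 21.6, B = (-3.823, -11.56). Then |ZB| = |B − Z| = 12.17.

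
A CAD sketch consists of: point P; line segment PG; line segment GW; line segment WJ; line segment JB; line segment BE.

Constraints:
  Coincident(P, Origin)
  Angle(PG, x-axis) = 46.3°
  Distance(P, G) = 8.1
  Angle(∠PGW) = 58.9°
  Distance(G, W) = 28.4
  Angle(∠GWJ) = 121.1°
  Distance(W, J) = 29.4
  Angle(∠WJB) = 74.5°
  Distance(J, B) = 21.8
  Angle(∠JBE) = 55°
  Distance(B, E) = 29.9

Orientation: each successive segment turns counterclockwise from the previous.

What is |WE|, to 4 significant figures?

5.001

P is at the origin; PG runs at 46.3° with length 8.1, so G = (5.596, 5.856). ∠PGW = 58.9° gives GW at 167.4° from the x-axis; with |GW| = 28.4, W = (-22.12, 12.05). ∠GWJ = 121.1° gives WJ at -133.7° from the x-axis; with |WJ| = 29.4, J = (-42.43, -9.204). ∠WJB = 74.5° gives JB at -28.20° from the x-axis; with |JB| = 21.8, B = (-23.22, -19.51). ∠JBE = 55.0° gives BE at 96.80° from the x-axis; with |BE| = 29.9, E = (-26.76, 10.18). Then |WE| = |E − W| = 5.001.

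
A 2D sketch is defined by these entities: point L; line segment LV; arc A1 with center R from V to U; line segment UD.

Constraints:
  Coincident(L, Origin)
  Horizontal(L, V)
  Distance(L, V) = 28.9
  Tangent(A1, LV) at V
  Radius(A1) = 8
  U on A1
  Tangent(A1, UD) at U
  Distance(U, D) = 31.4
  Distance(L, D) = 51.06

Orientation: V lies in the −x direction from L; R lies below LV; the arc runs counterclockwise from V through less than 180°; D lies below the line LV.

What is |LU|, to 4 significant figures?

37.96

Checks: |LV| = 28.90 ✓; |RU| = 8.000 ✓; ∠(RU, UD) = 90.00° ✓; |UD| = 31.40 ✓; |LD| = 51.06 ✓.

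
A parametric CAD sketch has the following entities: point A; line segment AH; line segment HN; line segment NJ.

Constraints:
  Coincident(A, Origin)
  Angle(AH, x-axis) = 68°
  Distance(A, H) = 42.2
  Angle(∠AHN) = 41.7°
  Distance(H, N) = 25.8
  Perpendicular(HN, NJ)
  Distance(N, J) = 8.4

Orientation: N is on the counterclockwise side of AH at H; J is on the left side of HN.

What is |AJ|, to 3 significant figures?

20.5

A is at the origin; AH runs at 68.0° with length 42.2, so H = 42.2·(cos 68.0°, sin 68.0°) = (15.8, 39.1). ∠AHN = 41.7°, so HN runs at 68.0° + (180° − 41.7°) = 206° from the x-axis; with |HN| = 25.8, N = H + 25.8·(cos 206°, sin 206°) = (-7.32, 27.7). HN is perpendicular to NJ; with |NJ| = 8.4 on the left of HN, J = N + 8.4·(0.443, -0.896) = (-3.60, 20.2). Then |AJ| = |J − A| = 20.5.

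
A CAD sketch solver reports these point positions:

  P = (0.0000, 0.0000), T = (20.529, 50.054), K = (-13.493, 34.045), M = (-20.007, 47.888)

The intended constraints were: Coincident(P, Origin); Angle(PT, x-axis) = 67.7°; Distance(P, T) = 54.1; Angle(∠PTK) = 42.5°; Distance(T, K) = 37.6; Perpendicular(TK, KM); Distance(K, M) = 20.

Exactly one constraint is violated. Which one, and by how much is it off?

Distance(K, M) = 20 — off by 4.70.

P = (0.00, 0.00) ✓; PT at 67.70° ✓; |PT| = 54.10 ✓; ∠PTK = 42.50° ✓; |TK| = 37.60 ✓; ∠(TK, KM) = 90.00° ✓; |KM| = 15.30 ✗.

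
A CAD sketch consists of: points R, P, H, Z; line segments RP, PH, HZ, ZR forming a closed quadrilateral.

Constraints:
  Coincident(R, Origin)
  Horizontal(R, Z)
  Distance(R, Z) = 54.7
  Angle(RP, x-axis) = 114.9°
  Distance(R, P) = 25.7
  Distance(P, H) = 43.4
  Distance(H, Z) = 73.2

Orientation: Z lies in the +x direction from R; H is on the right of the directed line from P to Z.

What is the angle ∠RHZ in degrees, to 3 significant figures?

35.8°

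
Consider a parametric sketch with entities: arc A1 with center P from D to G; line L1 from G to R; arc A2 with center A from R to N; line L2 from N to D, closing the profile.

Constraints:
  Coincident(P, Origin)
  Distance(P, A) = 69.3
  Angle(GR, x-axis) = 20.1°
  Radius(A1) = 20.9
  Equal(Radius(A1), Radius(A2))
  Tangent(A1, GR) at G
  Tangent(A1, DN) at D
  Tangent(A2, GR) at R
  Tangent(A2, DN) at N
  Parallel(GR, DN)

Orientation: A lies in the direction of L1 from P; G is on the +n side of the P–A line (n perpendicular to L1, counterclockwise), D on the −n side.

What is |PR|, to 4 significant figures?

72.38

The slot axis is L1's direction at 20.1°, so u = (cos 20.1°, sin 20.1°) = (0.9391, 0.3437) and n = (−sin 20.1°, cos 20.1°) = (-0.3437, 0.9391). P is at the origin and A lies 69.3 along u from P, so A = 69.3·u = (65.08, 23.82). Tangency of A1 to both parallel lines with radius 20.9 puts G and D at P ± 20.9·n: G = (-7.182, 19.63), D = (7.182, -19.63). Equal radii place R and N the same way about A: R = A + 20.9·n = (57.90, 43.44), N = A − 20.9·n = (72.26, 4.189). Then |PR| = |R − P| = 72.38.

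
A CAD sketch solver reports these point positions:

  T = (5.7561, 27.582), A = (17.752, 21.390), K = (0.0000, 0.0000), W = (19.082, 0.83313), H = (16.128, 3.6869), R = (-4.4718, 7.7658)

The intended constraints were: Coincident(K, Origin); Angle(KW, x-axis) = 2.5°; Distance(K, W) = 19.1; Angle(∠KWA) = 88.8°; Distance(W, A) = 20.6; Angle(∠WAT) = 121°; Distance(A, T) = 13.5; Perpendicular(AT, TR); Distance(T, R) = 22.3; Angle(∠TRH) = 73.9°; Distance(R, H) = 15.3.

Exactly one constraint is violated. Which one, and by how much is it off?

Distance(R, H) = 15.3 — off by 5.70.

K = (0.00, 0.00) ✓; KW at 2.500° ✓; |KW| = 19.10 ✓; ∠KWA = 88.80° ✓; |WA| = 20.60 ✓; ∠WAT = 121.0° ✓; |AT| = 13.50 ✓; ∠(AT, TR) = 90.00° ✓; |TR| = 22.30 ✓; ∠TRH = 73.90° ✓; |RH| = 21.00 ✗.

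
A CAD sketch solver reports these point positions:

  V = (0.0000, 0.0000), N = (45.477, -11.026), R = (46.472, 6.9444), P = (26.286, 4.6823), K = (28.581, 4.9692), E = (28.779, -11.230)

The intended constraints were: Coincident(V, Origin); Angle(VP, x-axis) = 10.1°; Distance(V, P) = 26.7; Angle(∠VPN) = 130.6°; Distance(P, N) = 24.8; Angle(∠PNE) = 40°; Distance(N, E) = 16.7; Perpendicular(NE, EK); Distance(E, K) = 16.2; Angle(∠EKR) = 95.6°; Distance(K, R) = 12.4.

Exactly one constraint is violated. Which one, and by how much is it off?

Distance(K, R) = 12.4 — off by 5.60.

V = (0.00, 0.00) ✓; VP at 10.10° ✓; |VP| = 26.70 ✓; ∠VPN = 130.6° ✓; |PN| = 24.80 ✓; ∠PNE = 40.00° ✓; |NE| = 16.70 ✓; ∠(NE, EK) = 90.00° ✓; |EK| = 16.20 ✓; ∠EKR = 95.60° ✓; |KR| = 18.00 ✗.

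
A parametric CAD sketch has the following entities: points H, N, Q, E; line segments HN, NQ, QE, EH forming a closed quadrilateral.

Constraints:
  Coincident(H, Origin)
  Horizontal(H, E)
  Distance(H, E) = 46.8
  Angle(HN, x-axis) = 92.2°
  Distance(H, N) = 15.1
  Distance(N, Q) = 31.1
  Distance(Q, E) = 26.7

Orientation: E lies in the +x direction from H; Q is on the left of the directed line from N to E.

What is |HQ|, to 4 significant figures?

36.48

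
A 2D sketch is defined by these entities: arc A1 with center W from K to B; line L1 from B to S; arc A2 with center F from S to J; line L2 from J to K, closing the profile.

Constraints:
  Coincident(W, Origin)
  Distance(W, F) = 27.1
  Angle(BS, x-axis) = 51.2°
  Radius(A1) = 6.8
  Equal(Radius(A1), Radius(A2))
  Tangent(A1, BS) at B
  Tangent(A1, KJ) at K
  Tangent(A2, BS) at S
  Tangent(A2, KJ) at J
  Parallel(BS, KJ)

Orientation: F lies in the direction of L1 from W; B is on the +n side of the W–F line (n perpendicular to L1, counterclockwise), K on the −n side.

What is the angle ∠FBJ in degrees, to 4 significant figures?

12.56°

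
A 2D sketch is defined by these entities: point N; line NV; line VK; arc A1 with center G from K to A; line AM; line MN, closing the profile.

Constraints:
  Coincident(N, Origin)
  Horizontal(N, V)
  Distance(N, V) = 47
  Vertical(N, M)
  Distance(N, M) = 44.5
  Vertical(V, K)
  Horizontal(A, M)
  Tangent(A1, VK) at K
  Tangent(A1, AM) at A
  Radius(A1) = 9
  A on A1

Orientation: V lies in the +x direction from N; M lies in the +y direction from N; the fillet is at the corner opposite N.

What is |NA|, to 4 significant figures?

58.52

N is at the origin; N and V share the same y with |NV| = 47.0 and V on the +x side, so V = (47.00, 0.000). NM is vertical with |NM| = 44.5 and M on the +y side, so M = (0.000, 44.50). The virtual corner opposite N is at (47.00, 44.50). Tangency of A1 to VK means the radius GK is perpendicular to VK and since A1 is tangent to AM there, GA ⟂ AM, with radius 9.0, so the center G sits 9.0 in from both sides at G = (38.00, 35.50). That places the tangent points at K = (47.00, 35.50) on VK and A = (38.00, 44.50) on AM. Then |NA| = |A − N| = 58.52.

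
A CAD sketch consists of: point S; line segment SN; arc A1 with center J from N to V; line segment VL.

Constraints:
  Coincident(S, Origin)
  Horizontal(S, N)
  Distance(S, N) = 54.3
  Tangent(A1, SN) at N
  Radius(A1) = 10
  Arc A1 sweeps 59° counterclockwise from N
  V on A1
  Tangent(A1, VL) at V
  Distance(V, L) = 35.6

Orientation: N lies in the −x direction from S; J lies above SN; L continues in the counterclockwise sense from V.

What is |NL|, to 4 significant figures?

44.44

On A1, N sits at bearing -90° from J; a 59° counterclockwise sweep puts V at bearing -31°, so V = J + 10.0·(cos -31°, sin -31°) = (-45.73, 4.850). A1 meets VL tangentially, so JV is at right angles to VL, so VL runs along (−sin -31°, cos -31°); with |VL| = 35.6, L = (-27.39, 35.36). Then |NL| = |L − N| = 44.44.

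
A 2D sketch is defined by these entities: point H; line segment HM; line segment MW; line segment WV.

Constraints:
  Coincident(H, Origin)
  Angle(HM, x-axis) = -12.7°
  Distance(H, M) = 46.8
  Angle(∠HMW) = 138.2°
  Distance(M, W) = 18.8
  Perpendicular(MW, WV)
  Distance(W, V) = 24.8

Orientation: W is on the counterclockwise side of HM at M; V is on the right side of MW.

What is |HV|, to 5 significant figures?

77.574

H is at the origin; HM runs at -12.7° with length 46.8, so M = 46.8·(cos -12.7°, sin -12.7°) = (45.655, -10.289). ∠HMW = 138.2°, so MW runs at -12.7° + (180° − 138.2°) = 29.100° from the x-axis; with |MW| = 18.8, W = M + 18.8·(cos 29.100°, sin 29.100°) = (62.082, -1.1457). MW is perpendicular to WV; with |WV| = 24.8 on the right of MW, V = W + 24.8·(0.48634, -0.87377) = (74.143, -22.815). Then |HV| = |V − H| = 77.574.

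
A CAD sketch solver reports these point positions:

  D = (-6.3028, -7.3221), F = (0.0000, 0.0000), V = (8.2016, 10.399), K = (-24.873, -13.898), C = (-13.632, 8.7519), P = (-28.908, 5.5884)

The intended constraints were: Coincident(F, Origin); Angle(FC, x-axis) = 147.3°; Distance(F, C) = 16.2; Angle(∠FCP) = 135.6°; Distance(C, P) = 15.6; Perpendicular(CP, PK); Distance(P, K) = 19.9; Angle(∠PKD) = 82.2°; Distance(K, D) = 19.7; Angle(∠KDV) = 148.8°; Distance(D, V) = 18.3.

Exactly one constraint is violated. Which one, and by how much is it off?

Distance(D, V) = 18.3 — off by 4.60.

F = (0.00, 0.00) ✓; FC at 147.3° ✓; |FC| = 16.20 ✓; ∠FCP = 135.6° ✓; |CP| = 15.60 ✓; ∠(CP, PK) = 90.00° ✓; |PK| = 19.90 ✓; ∠PKD = 82.20° ✓; |KD| = 19.70 ✓; ∠KDV = 148.8° ✓; |DV| = 22.90 ✗.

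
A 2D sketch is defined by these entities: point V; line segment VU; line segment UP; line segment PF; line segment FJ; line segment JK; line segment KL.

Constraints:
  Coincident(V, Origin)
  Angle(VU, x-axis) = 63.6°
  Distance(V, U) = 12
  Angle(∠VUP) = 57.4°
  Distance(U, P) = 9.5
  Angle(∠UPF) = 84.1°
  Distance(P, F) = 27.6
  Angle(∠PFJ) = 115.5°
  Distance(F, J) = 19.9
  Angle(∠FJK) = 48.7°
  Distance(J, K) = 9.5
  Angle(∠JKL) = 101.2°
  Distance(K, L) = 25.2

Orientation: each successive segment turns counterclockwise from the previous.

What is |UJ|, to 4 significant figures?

36.21

V is at the origin; VU runs at 63.6° with length 12.0, so U = (5.336, 10.75). ∠VUP = 57.4° gives UP at -173.8° from the x-axis; with |UP| = 9.5, P = (-4.109, 9.723). ∠UPF = 84.1° gives PF at -77.90° from the x-axis; with |PF| = 27.6, F = (1.677, -17.26). ∠PFJ = 115.5° gives FJ at -13.40° from the x-axis; with |FJ| = 19.9, J = (21.03, -21.88). Then |UJ| = |J − U| = 36.21.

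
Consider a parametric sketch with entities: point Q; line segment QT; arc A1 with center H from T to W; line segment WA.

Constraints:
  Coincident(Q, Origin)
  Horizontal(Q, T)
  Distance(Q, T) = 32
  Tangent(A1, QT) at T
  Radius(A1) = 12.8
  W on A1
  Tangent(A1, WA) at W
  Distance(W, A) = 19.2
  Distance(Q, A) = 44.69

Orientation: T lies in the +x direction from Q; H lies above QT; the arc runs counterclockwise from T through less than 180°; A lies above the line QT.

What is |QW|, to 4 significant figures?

46.47

Q is at the origin; QT is horizontal with |QT| = 32.0 and T on the +x side, so T = (32.00, 0.000). A1 meets QT tangentially, so HT is at right angles to QT, so H = T + (0, 12.8) = (32.00, 12.80). Since HW ⟂ WA (tangency), |HA| = √(12.8² + 19.2²) = 23.08 regardless of where W sits on A1. So A lies on both circle(Q, 44.69) and circle(H, 23.08); the above-QT intersection is A = (27.29, 35.39). W is the foot of the tangent from A: W = (40.98, 21.92).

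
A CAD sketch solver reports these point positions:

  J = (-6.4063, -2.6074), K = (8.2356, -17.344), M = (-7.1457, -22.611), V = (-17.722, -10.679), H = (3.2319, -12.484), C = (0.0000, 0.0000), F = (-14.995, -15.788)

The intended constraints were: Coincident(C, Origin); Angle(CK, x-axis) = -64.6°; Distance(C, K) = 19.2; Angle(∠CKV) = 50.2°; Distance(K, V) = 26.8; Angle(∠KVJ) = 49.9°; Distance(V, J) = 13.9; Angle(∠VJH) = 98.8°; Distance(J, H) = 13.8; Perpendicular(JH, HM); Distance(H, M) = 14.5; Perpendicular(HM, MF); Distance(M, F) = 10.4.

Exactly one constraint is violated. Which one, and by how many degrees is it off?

Perpendicular(HM, MF) — off by 4.70°.

C = (0.00, 0.00) ✓; CK at -64.60° ✓; |CK| = 19.20 ✓; ∠CKV = 50.20° ✓; |KV| = 26.80 ✓; ∠KVJ = 49.90° ✓; |VJ| = 13.90 ✓; ∠VJH = 98.80° ✓; |JH| = 13.80 ✓; ∠(JH, HM) = 90.00° ✓; |HM| = 14.50 ✓; ∠(HM, MF) = 85.30° ✗; |MF| = 10.40 ✓.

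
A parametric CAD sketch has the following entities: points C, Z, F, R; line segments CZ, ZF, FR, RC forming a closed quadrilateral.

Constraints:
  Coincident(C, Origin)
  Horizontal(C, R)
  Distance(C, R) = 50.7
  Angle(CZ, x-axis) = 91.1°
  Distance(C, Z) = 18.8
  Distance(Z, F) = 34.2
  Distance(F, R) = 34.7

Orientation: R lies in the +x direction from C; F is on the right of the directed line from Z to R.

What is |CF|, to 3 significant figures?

20.4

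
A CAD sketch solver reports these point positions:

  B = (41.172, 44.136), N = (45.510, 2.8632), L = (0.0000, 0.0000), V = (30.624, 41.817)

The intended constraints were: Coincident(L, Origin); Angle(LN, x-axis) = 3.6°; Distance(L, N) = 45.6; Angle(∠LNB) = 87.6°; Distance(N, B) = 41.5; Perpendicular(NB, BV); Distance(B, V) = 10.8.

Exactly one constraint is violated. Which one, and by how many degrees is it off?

Perpendicular(NB, BV) — off by 6.40°.

L = (0.00, 0.00) ✓; LN at 3.600° ✓; |LN| = 45.60 ✓; ∠LNB = 87.60° ✓; |NB| = 41.50 ✓; ∠(NB, BV) = 96.40° ✗; |BV| = 10.80 ✓.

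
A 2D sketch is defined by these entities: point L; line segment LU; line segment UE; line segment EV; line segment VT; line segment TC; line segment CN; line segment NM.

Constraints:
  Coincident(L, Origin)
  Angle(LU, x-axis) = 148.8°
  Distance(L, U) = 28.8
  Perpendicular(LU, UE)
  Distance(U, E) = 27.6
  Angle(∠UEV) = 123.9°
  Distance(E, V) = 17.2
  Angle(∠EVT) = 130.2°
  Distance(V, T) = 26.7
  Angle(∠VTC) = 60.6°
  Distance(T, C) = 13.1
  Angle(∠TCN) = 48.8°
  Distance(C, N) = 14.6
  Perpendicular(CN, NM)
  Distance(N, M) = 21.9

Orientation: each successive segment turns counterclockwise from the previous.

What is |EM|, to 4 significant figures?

52.39

∠TCN = 48.8° gives CN at -124.7° from the x-axis; with |CN| = 14.6, N = (-17.44, -30.63). CN is perpendicular to NM, so NM runs at -34.70°; with |NM| = 21.9, M = (0.5656, -43.10). Then |EM| = |M − E| = 52.39.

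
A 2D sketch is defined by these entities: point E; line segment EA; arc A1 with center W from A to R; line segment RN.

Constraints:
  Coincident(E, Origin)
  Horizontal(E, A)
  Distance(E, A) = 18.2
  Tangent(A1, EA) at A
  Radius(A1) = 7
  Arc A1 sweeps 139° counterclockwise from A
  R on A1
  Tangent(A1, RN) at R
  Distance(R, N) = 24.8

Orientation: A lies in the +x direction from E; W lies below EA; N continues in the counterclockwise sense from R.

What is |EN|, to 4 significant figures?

43.13

On A1, A sits at bearing 90° from W; a 139° counterclockwise sweep puts R at bearing 229°, so R = W + 7.0·(cos 229°, sin 229°) = (13.61, -12.28). A1 meets RN tangentially, so WR is at right angles to RN, so RN runs along (−sin 229°, cos 229°); with |RN| = 24.8, N = (32.32, -28.55). Then |EN| = |N − E| = 43.13.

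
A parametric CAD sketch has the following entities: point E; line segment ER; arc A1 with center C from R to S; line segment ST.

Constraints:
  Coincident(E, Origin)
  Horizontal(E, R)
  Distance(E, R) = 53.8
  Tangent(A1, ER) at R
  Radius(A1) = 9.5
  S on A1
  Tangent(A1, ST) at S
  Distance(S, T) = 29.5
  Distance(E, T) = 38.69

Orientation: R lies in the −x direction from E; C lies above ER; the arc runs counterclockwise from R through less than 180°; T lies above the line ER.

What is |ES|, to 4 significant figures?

46.50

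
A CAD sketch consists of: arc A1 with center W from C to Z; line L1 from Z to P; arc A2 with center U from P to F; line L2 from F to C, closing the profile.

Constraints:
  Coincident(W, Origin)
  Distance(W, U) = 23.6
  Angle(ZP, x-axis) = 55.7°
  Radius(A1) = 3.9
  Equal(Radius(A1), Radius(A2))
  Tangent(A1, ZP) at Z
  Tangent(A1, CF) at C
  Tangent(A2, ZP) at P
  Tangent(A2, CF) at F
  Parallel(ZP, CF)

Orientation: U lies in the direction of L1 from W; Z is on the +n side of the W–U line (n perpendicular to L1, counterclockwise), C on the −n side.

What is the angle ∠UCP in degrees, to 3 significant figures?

8.91°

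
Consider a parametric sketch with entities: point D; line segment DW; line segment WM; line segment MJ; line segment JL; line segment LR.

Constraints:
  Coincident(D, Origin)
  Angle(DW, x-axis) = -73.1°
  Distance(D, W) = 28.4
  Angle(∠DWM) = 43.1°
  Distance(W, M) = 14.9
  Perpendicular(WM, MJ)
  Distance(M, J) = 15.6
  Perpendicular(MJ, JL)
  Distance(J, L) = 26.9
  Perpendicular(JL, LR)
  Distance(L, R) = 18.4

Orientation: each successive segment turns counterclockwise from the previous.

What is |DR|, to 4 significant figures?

39.56

D is at the origin; DW runs at -73.1° with length 28.4, so W = (8.256, -27.17). ∠DWM = 43.1° gives WM at 63.80° from the x-axis; with |WM| = 14.9, M = (14.83, -13.80). The perpendicularity gives MJ at right angles to WM, so MJ runs at 153.8°; with |MJ| = 15.6, J = (0.8371, -6.917). The perpendicularity gives JL at right angles to MJ, so JL runs at -116.2°; with |JL| = 26.9, L = (-11.04, -31.05). The perpendicularity gives LR at right angles to JL, so LR runs at -26.20°; with |LR| = 18.4, R = (5.470, -39.18). Then |DR| = |R − D| = 39.56.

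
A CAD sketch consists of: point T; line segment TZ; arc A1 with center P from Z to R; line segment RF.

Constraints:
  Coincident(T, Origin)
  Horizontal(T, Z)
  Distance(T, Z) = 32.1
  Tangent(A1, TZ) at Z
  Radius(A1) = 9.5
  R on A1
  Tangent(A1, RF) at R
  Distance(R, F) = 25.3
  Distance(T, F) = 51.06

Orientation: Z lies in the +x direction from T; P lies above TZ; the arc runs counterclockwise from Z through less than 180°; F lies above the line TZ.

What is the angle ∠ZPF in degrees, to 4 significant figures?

171.8°

Checks: |PZ| = 9.500 ✓; |PR| = 9.500 ✓; ∠(PR, RF) = 90.00° ✓; |RF| = 25.30 ✓; |TF| = 51.06 ✓.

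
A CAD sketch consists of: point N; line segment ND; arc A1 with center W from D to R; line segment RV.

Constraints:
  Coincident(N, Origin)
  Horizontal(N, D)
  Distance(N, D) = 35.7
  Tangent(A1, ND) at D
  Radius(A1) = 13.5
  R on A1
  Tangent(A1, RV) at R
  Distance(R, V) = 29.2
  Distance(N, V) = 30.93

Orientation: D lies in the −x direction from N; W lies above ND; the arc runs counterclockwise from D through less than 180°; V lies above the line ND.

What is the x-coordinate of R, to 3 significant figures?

-24.6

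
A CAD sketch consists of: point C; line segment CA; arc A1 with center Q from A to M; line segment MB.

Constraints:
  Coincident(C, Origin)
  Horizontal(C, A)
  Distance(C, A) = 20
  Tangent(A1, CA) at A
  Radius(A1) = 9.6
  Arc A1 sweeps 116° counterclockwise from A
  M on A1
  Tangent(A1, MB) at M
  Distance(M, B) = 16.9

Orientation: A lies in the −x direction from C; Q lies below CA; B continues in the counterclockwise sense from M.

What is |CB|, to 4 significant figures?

35.93

C is at the origin; C and A share the same y with |CA| = 20.0 and A on the −x side, so A = (-20.00, 0.000). Tangency of A1 to CA means the radius QA is perpendicular to CA, so Q = A + (0, -9.6) = (-20.00, -9.600). On A1, A sits at bearing 90° from Q; a 116° counterclockwise sweep puts M at bearing 206°, so M = Q + 9.6·(cos 206°, sin 206°) = (-28.63, -13.81). The tangent condition forces QM to be normal to MB, so MB runs along (−sin 206°, cos 206°); with |MB| = 16.9, B = (-21.22, -29.00). Then |CB| = |B − C| = 35.93.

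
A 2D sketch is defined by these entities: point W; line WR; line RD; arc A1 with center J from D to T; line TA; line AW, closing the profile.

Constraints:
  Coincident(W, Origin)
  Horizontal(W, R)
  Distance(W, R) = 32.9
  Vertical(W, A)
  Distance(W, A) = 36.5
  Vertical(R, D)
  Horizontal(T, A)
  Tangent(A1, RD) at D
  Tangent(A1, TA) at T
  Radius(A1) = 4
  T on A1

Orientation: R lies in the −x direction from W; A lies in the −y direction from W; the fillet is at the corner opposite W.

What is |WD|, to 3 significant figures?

46.2

W is at the origin; W and R share the same y with |WR| = 32.9 and R on the −x side, so R = (-32.9, 0.00). W and A share the same x with |WA| = 36.5 and A on the −y side, so A = (0.00, -36.5). The virtual corner opposite W is at (-32.9, -36.5). Tangency of A1 to RD means the radius JD is perpendicular to RD and A1 meets TA tangentially, so JT is at right angles to TA, with radius 4.0, so the center J sits 4.0 in from both sides at J = (-28.9, -32.5). That places the tangent points at D = (-32.9, -32.5) on RD and T = (-28.9, -36.5) on TA. Then |WD| = |D − W| = 46.2.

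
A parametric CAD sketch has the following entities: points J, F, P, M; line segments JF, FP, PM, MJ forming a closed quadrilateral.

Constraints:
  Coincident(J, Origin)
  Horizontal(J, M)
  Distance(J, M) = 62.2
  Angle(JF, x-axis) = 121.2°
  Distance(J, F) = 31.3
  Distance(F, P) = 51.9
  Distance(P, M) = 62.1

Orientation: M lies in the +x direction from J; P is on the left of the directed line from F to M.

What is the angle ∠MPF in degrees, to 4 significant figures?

92.81°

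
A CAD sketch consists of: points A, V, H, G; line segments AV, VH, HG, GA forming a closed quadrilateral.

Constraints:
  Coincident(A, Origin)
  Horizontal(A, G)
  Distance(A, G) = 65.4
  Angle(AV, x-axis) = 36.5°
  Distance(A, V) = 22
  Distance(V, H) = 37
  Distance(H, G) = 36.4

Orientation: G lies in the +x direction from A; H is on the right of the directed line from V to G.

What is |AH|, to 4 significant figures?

40.00

Checks: A.y = 0.00, G.y = 0.00 ✓; |VH| = 37.00 ✓; |HG| = 36.40 ✓.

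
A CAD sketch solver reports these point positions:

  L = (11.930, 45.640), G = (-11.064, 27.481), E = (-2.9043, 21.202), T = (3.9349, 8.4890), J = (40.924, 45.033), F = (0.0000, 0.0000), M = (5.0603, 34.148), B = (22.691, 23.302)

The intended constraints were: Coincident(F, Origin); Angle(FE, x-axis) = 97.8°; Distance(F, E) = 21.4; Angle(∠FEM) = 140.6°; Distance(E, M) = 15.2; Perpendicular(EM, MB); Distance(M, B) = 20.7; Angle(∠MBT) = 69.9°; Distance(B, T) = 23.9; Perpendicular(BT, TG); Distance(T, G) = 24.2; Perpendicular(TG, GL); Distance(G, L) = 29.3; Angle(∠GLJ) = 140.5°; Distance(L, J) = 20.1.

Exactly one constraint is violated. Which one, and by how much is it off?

Distance(L, J) = 20.1 — off by 8.90.

F = (0.00, 0.00) ✓; FE at 97.80° ✓; |FE| = 21.40 ✓; ∠FEM = 140.6° ✓; |EM| = 15.20 ✓; ∠(EM, MB) = 90.00° ✓; |MB| = 20.70 ✓; ∠MBT = 69.90° ✓; |BT| = 23.90 ✓; ∠(BT, TG) = 90.00° ✓; |TG| = 24.20 ✓; ∠(TG, GL) = 90.00° ✓; |GL| = 29.30 ✓; ∠GLJ = 140.5° ✓; |LJ| = 29.00 ✗.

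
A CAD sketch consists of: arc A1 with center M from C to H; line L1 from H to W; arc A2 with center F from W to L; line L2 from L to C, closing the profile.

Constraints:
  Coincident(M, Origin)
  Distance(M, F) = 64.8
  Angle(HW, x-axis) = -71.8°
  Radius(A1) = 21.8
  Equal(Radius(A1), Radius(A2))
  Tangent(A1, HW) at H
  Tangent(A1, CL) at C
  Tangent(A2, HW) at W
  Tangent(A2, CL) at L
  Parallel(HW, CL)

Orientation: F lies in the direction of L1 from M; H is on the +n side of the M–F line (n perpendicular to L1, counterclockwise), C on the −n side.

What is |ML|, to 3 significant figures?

68.4

Tangency of A1 to both parallel lines with radius 21.8 puts H and C at M ± 21.8·n: H = (20.7, 6.81), C = (-20.7, -6.81). Equal radii place W and L the same way about F: W = F + 21.8·n = (40.9, -54.7), L = F − 21.8·n = (-0.470, -68.4). Then |ML| = |L − M| = 68.4.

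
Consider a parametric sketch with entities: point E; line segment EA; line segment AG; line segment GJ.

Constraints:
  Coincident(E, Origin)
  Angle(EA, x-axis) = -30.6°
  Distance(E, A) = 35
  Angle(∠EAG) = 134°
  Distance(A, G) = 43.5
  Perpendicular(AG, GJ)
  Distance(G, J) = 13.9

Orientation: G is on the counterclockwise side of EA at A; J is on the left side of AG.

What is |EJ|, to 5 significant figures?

68.744

E is at the origin; EA runs at -30.6° with length 35.0, so A = 35.0·(cos -30.6°, sin -30.6°) = (30.126, -17.816). ∠EAG = 134.0°, so AG runs at -30.6° + (180° − 134.0°) = 15.400° from the x-axis; with |AG| = 43.5, G = A + 43.5·(cos 15.400°, sin 15.400°) = (72.064, -6.2648). AG is perpendicular to GJ; with |GJ| = 13.9 on the left of AG, J = G + 13.9·(-0.26556, 0.96410) = (68.373, 7.1362). Then |EJ| = |J − E| = 68.744.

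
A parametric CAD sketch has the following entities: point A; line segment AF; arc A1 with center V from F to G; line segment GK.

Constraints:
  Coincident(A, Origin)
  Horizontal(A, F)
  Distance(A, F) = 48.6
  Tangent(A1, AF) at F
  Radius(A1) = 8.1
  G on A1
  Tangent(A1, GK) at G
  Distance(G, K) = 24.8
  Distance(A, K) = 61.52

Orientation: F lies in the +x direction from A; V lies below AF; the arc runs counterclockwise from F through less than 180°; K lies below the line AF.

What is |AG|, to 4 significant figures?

42.74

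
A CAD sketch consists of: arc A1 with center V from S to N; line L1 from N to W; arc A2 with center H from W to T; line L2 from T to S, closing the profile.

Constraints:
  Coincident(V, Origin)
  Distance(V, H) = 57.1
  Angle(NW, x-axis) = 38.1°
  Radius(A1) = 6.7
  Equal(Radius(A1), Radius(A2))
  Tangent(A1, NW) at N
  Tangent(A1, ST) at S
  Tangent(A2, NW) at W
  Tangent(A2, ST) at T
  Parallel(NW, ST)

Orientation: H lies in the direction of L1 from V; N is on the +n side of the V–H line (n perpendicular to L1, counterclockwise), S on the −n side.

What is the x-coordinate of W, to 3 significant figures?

40.8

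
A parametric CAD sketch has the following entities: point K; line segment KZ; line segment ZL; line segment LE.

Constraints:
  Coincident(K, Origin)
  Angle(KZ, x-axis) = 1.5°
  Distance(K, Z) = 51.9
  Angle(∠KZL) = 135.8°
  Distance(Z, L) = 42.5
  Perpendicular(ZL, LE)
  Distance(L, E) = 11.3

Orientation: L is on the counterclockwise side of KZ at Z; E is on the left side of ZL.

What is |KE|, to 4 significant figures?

83.50

K is at the origin; KZ runs at 1.5° with length 51.9, so Z = 51.9·(cos 1.5°, sin 1.5°) = (51.88, 1.359). ∠KZL = 135.8°, so ZL runs at 1.5° + (180° − 135.8°) = 45.70° from the x-axis; with |ZL| = 42.5, L = Z + 42.5·(cos 45.70°, sin 45.70°) = (81.56, 31.78). ZL ⟂ LE; with |LE| = 11.3 on the left of ZL, E = L + 11.3·(-0.7157, 0.6984) = (73.48, 39.67). Then |KE| = |E − K| = 83.50.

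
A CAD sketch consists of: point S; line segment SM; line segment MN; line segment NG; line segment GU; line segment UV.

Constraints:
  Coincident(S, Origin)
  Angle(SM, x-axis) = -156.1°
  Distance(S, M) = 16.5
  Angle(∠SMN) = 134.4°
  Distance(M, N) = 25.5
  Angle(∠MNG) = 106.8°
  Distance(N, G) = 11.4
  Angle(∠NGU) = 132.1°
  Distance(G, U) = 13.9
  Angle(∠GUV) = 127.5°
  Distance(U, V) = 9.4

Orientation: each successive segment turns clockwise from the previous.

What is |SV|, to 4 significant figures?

26.70

∠NGU = 132.1° gives GU at 37.20° from the x-axis; with |GU| = 13.9, U = (-26.73, 22.51). ∠GUV = 127.5° gives UV at -15.30° from the x-axis; with |UV| = 9.4, V = (-17.67, 20.03). Then |SV| = |V − S| = 26.70.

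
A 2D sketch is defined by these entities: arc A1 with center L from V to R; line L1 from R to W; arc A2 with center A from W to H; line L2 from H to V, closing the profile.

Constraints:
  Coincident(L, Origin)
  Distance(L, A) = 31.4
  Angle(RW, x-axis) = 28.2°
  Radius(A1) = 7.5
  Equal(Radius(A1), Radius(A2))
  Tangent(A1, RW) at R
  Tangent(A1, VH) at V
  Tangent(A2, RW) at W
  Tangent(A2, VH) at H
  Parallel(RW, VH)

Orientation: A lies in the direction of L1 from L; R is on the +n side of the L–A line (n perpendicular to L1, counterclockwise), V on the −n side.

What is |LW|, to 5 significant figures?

32.283

The slot axis is L1's direction at 28.2°, so u = (cos 28.2°, sin 28.2°) = (0.88130, 0.47255) and n = (−sin 28.2°, cos 28.2°) = (-0.47255, 0.88130). L is at the origin and A lies 31.4 along u from L, so A = 31.4·u = (27.673, 14.838). Tangency of A1 to both parallel lines with radius 7.5 puts R and V at L ± 7.5·n: R = (-3.5441, 6.6098), V = (3.5441, -6.6098). Equal radii place W and H the same way about A: W = A + 7.5·n = (24.129, 21.448), H = A − 7.5·n = (31.217, 8.2283). Then |LW| = |W − L| = 32.283.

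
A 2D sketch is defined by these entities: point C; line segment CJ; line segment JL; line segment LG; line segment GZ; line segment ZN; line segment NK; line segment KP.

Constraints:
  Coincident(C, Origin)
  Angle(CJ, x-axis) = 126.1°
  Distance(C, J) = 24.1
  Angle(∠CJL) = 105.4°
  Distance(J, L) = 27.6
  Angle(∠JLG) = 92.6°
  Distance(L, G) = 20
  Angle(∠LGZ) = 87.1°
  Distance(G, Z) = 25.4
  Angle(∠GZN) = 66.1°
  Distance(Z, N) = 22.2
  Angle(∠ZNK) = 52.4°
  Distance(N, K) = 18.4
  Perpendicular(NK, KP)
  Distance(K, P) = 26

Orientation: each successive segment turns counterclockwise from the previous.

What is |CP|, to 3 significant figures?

6.55

C is at the origin; CJ runs at 126.1° with length 24.1, so J = (-14.2, 19.5). ∠CJL = 105.4° gives JL at -159° from the x-axis; with |JL| = 27.6, L = (-40.0, 9.72). ∠JLG = 92.6° gives LG at -71.9° from the x-axis; with |LG| = 20.0, G = (-33.8, -9.29). ∠LGZ = 87.1° gives GZ at 21.0° from the x-axis; with |GZ| = 25.4, Z = (-10.1, -0.191). ∠GZN = 66.1° gives ZN at 135° from the x-axis; with |ZN| = 22.2, N = (-25.8, 15.5). ∠ZNK = 52.4° gives NK at -97.5° from the x-axis; with |NK| = 18.4, K = (-28.2, -2.71). NK ⟂ KP, so KP runs at -7.50°; with |KP| = 26.0, P = (-2.39, -6.10). Then |CP| = |P − C| = 6.55.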